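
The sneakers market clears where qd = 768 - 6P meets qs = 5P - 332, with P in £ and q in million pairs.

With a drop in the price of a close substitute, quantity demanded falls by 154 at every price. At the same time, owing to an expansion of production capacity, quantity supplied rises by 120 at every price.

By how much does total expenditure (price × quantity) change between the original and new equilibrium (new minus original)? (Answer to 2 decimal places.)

-4526.05

Before the shock: 768 - 6P = 5P - 332 ⇒ 1100 = 11P ⇒ P = 100, q = 168.
With the change applied: demand qd = 614 - 6P, supply qs = 5P - 212.
Setting them equal: 614 - 6P = 5P - 212 → 826 = 11P, so P = 826/11 ≈ 75.0909 and q = 1798/11 ≈ 163.4545.
Expenditure moves from 100×168 = 16800 to 75.0909×163.4545 = 12273.9504; change = -4526.05.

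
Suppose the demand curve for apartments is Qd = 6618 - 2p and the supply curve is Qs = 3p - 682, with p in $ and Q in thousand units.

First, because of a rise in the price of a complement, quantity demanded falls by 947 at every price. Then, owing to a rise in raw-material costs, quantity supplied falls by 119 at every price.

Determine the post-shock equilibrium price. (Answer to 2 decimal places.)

Solve the original market: 6618 - 2p = 3p - 682, hence p = 1460 and Q = 3698.
The new curves are Qd = 5671 - 2p (demand) and Qs = 3p - 801 (supply).
Clearing the new market: 5671 - 2p = 3p - 801, so p = 1294.4 and Q = 3082.2.

1294.40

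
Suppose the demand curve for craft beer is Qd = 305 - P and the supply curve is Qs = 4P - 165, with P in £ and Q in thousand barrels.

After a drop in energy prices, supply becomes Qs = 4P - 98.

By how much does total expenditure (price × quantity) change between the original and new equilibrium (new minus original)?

Initially, 305 - P = 4P - 165, so 470 = 5P and P = 94, Q = 211.
After the shift, demand is Qd = 305 - P and supply is Qs = 4P - 98.
Clearing the new market: 305 - P = 4P - 98, so P = 80.6 and Q = 224.4.
Expenditure moves from 94×211 = 19834 to 80.6×224.4 = 18086.64; change = -1747.36.

-1747.36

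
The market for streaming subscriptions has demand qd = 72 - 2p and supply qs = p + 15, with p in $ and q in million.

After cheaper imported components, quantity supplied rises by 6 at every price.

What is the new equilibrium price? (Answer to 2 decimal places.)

17.00

Original equilibrium: 72 - 2p = p + 15 gives 57 = 3p, so p = 19 and q = 34.
With the change applied: demand qd = 72 - 2p, supply qs = p + 21.
Setting them equal: 72 - 2p = p + 21 → 51 = 3p, so p = 17 and q = 38.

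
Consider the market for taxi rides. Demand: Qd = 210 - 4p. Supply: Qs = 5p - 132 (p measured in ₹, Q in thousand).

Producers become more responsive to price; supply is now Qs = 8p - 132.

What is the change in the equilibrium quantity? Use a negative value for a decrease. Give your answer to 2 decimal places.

+38.00

Before the shock: 210 - 4p = 5p - 132 ⇒ 342 = 9p ⇒ p = 38, Q = 58.
The shock moves the curves to Qd = 210 - 4p and Qs = 8p - 132.
Equate the new curves: 210 - 4p = 8p - 132, giving 342 = 12p, p = 28.5, Q = 96.
ΔQ = 96 − 58 = +38.00.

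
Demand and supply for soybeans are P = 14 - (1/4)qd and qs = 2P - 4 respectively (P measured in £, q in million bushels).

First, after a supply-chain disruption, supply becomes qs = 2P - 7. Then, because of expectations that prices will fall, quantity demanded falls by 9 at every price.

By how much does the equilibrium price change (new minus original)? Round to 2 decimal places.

-1.00

Before the shock: 56 - 4P = 2P - 4 ⇒ 60 = 6P ⇒ P = 10, q = 16.
The new curves are qd = 47 - 4P (demand) and qs = 2P - 7 (supply).
Setting them equal: 47 - 4P = 2P - 7 → 54 = 6P, so P = 9 and q = 11.
ΔP = 9 − 10 = -1.00.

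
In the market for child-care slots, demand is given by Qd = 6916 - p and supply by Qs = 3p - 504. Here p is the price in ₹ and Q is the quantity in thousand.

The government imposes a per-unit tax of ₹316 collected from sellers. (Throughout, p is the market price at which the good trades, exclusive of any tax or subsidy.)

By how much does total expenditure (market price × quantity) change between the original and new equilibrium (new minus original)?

Initially, 6916 - p = 3p - 504, so 7420 = 4p and p = 1855, Q = 5061.
Since sellers keep the price net of the tax, the effective supply curve becomes Qs = 3p - 1452.
Setting them equal: 6916 - p = 3p - 1452 → 8368 = 4p, so p = 2092 and Q = 4824.
Expenditure moves from 1855×5061 = 9388155 to 2092×4824 = 10091808; change = +703653.

+703653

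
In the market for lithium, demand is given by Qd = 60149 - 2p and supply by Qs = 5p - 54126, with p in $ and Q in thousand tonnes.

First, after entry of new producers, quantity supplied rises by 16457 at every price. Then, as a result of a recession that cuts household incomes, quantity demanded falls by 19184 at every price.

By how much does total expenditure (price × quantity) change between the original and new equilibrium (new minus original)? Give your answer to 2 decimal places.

Solve the original market: 60149 - 2p = 5p - 54126, hence p = 16325 and Q = 27499.
The new curves are Qd = 40965 - 2p (demand) and Qs = 5p - 37669 (supply).
New equilibrium: 40965 - 2p = 5p - 37669 ⇒ 78634 = 7p ⇒ p = 78634/7 ≈ 11233.4286, Q = 129487/7 ≈ 18498.1429.
Expenditure moves from 16325×27499 = 448921175 to 11233.4286×18498.1429 = 207797566.4898; change = -241123608.51.

-241123608.51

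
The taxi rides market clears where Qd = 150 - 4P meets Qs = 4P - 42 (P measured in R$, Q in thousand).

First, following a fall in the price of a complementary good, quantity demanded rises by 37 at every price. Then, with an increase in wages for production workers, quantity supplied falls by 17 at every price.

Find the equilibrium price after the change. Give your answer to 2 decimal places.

30.75

Before the shock: 150 - 4P = 4P - 42 ⇒ 192 = 8P ⇒ P = 24, Q = 54.
The new curves are Qd = 187 - 4P (demand) and Qs = 4P - 59 (supply).
New equilibrium: 187 - 4P = 4P - 59 ⇒ 246 = 8P ⇒ P = 30.75, Q = 64.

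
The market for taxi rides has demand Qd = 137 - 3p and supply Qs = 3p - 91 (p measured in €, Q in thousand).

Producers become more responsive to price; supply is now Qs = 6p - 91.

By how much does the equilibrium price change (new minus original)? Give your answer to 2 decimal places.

Solve the original market: 137 - 3p = 3p - 91, hence p = 38 and Q = 23.
The new curves are Qd = 137 - 3p (demand) and Qs = 6p - 91 (supply).
Equate the new curves: 137 - 3p = 6p - 91, giving 228 = 9p, p = 76/3 ≈ 25.3333, Q = 61.
Δp = 25.3333 − 38 = -12.67.

-12.67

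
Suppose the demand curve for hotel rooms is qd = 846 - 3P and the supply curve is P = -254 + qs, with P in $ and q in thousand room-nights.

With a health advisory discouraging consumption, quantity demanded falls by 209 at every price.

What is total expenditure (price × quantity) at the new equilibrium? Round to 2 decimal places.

Before the shock: 846 - 3P = P + 254 ⇒ 592 = 4P ⇒ P = 148, q = 402.
The new curves are qd = 637 - 3P (demand) and qs = P + 254 (supply).
Equate the new curves: 637 - 3P = P + 254, giving 383 = 4P, P = 95.75, q = 349.75.
New expenditure = 95.75 × 349.75 = 33488.56.

33488.56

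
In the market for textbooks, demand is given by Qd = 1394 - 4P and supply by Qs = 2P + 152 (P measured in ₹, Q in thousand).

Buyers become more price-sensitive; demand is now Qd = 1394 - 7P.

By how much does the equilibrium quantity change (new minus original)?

-138

Original equilibrium: 1394 - 4P = 2P + 152 gives 1242 = 6P, so P = 207 and Q = 566.
With the change applied: demand Qd = 1394 - 7P, supply Qs = 2P + 152.
Clearing the new market: 1394 - 7P = 2P + 152, so P = 138 and Q = 428.
ΔQ = 428 − 566 = -138.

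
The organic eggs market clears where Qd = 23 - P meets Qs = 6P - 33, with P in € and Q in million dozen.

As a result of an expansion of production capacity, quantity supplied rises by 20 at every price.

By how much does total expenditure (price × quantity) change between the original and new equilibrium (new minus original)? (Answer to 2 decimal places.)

-28.16

Solve the original market: 23 - P = 6P - 33, hence P = 8 and Q = 15.
After the shift, demand is Qd = 23 - P and supply is Qs = 6P - 13.
Setting them equal: 23 - P = 6P - 13 → 36 = 7P, so P = 36/7 ≈ 5.1429 and Q = 125/7 ≈ 17.8571.
Expenditure moves from 8×15 = 120 to 5.1429×17.8571 = 91.8367; change = -28.16.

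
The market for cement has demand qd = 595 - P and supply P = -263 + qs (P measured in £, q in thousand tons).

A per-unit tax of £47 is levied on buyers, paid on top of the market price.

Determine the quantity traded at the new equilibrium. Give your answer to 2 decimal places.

405.50

Solve the original market: 595 - P = P + 263, hence P = 166 and q = 429.
Since buyers pay the price plus the tax, the effective demand curve becomes qd = 548 - P.
Setting them equal: 548 - P = P + 263 → 285 = 2P, so P = 142.5 and q = 405.5.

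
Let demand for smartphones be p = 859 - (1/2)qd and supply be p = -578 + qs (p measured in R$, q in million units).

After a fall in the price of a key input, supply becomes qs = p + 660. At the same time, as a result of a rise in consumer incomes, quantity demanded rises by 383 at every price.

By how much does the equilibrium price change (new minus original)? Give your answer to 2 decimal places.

+100.33

Before the shock: 1718 - 2p = p + 578 ⇒ 1140 = 3p ⇒ p = 380, q = 958.
After the shift, demand is qd = 2101 - 2p and supply is qs = p + 660.
Clearing the new market: 2101 - 2p = p + 660, so p = 1441/3 ≈ 480.3333 and q = 3421/3 ≈ 1140.3333.
Δp = 480.3333 − 380 = +100.33.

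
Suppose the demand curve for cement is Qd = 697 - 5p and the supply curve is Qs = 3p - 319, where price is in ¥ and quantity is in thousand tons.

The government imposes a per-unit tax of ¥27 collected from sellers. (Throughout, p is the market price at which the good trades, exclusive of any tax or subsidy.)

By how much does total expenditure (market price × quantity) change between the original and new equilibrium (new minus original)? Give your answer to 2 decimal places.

Before the shock: 697 - 5p = 3p - 319 ⇒ 1016 = 8p ⇒ p = 127, Q = 62.
Since sellers keep the price net of the tax, the effective supply curve becomes Qs = 3p - 400.
Setting them equal: 697 - 5p = 3p - 400 → 1097 = 8p, so p = 137.125 and Q = 11.375.
Expenditure moves from 127×62 = 7874 to 137.125×11.375 = 1559.796875; change = -6314.20.

-6314.20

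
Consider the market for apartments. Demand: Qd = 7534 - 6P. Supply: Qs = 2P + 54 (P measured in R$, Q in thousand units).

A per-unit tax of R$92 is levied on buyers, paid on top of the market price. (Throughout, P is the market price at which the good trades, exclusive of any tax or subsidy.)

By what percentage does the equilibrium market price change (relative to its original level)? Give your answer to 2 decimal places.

Initially, 7534 - 6P = 2P + 54, so 7480 = 8P and P = 935, Q = 1924.
Since buyers pay the price plus the tax, the effective demand curve becomes Qd = 6982 - 6P.
Setting them equal: 6982 - 6P = 2P + 54 → 6928 = 8P, so P = 866 and Q = 1786.
%ΔP = (866 − 935) / 935 × 100 = -7.38%.

-7.38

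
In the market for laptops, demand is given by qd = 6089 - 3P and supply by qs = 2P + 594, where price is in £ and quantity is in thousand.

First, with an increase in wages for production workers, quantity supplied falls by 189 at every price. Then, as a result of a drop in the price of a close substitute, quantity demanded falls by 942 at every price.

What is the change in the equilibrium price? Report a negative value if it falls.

-150.6

Original equilibrium: 6089 - 3P = 2P + 594 gives 5495 = 5P, so P = 1099 and q = 2792.
The shock moves the curves to qd = 5147 - 3P and qs = 2P + 405.
Clearing the new market: 5147 - 3P = 2P + 405, so P = 948.4 and q = 2301.8.
ΔP = 948.4 − 1099 = -150.6.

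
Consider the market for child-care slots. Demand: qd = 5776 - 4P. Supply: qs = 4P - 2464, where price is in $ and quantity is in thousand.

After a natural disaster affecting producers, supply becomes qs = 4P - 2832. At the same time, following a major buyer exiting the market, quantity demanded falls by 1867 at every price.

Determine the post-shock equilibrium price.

842.625

Initially, 5776 - 4P = 4P - 2464, so 8240 = 8P and P = 1030, q = 1656.
With the change applied: demand qd = 3909 - 4P, supply qs = 4P - 2832.
Clearing the new market: 3909 - 4P = 4P - 2832, so P = 842.625 and q = 538.5.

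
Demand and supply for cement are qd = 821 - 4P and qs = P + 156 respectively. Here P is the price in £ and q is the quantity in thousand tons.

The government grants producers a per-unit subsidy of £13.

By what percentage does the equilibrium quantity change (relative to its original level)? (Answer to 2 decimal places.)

Initially, 821 - 4P = P + 156, so 665 = 5P and P = 133, q = 289.
Since sellers receive the price plus the subsidy, the effective supply curve becomes qs = P + 169.
New equilibrium: 821 - 4P = P + 169 ⇒ 652 = 5P ⇒ P = 130.4, q = 299.4.
%Δq = (299.4 − 289) / 289 × 100 = +3.60%.

+3.60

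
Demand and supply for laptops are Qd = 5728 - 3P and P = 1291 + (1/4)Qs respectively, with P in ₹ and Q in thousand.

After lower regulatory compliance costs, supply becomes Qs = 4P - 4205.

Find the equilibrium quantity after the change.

1471

Solve the original market: 5728 - 3P = 4P - 5164, hence P = 1556 and Q = 1060.
After the shift, demand is Qd = 5728 - 3P and supply is Qs = 4P - 4205.
Setting them equal: 5728 - 3P = 4P - 4205 → 9933 = 7P, so P = 1419 and Q = 1471.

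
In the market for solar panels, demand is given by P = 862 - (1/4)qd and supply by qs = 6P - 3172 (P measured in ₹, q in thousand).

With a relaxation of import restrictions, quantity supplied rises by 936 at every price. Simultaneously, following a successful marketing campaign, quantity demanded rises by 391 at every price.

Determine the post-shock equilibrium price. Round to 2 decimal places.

607.50

Before the shock: 3448 - 4P = 6P - 3172 ⇒ 6620 = 10P ⇒ P = 662, q = 800.
After the shift, demand is qd = 3839 - 4P and supply is qs = 6P - 2236.
Clearing the new market: 3839 - 4P = 6P - 2236, so P = 607.5 and q = 1409.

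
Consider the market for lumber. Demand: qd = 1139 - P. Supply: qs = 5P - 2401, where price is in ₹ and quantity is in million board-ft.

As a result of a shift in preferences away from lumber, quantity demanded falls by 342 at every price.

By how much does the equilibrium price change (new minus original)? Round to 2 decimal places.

-57.00

Original equilibrium: 1139 - P = 5P - 2401 gives 3540 = 6P, so P = 590 and q = 549.
After the shift, demand is qd = 797 - P and supply is qs = 5P - 2401.
Setting them equal: 797 - P = 5P - 2401 → 3198 = 6P, so P = 533 and q = 264.
ΔP = 533 − 590 = -57.00.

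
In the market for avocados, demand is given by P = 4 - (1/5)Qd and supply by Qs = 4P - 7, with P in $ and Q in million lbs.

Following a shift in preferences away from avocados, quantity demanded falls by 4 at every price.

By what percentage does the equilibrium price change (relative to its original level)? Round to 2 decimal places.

-14.81

Before the shock: 20 - 5P = 4P - 7 ⇒ 27 = 9P ⇒ P = 3, Q = 5.
After the shift, demand is Qd = 16 - 5P and supply is Qs = 4P - 7.
Clearing the new market: 16 - 5P = 4P - 7, so P = 23/9 ≈ 2.5556 and Q = 29/9 ≈ 3.2222.
%ΔP = (2.5556 − 3) / 3 × 100 = -14.81%.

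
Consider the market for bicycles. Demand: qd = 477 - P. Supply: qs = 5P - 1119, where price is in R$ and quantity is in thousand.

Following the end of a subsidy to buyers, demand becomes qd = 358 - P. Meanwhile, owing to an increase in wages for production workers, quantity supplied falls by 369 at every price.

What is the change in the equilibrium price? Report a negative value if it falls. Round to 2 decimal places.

Before the shock: 477 - P = 5P - 1119 ⇒ 1596 = 6P ⇒ P = 266, q = 211.
After the shift, demand is qd = 358 - P and supply is qs = 5P - 1488.
Clearing the new market: 358 - P = 5P - 1488, so P = 923/3 ≈ 307.6667 and q = 151/3 ≈ 50.3333.
ΔP = 307.6667 − 266 = +41.67.

+41.67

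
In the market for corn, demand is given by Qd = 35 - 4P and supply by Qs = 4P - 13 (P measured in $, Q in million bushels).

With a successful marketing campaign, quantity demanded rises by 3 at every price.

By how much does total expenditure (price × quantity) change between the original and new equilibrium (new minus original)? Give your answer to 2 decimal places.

Original equilibrium: 35 - 4P = 4P - 13 gives 48 = 8P, so P = 6 and Q = 11.
The new curves are Qd = 38 - 4P (demand) and Qs = 4P - 13 (supply).
New equilibrium: 38 - 4P = 4P - 13 ⇒ 51 = 8P ⇒ P = 6.375, Q = 12.5.
Expenditure moves from 6×11 = 66 to 6.375×12.5 = 79.6875; change = +13.69.

+13.69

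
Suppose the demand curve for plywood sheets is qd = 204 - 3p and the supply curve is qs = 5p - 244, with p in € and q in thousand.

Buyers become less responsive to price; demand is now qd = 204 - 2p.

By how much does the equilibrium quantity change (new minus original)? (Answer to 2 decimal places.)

Original equilibrium: 204 - 3p = 5p - 244 gives 448 = 8p, so p = 56 and q = 36.
After the shift, demand is qd = 204 - 2p and supply is qs = 5p - 244.
New equilibrium: 204 - 2p = 5p - 244 ⇒ 448 = 7p ⇒ p = 64, q = 76.
Δq = 76 − 36 = +40.00.

+40.00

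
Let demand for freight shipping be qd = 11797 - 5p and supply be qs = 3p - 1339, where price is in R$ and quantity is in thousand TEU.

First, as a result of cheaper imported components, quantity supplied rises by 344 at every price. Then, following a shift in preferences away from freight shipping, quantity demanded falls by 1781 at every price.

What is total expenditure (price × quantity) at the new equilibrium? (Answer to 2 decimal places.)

4313731.30

Before the shock: 11797 - 5p = 3p - 1339 ⇒ 13136 = 8p ⇒ p = 1642, q = 3587.
The new curves are qd = 10016 - 5p (demand) and qs = 3p - 995 (supply).
Setting them equal: 10016 - 5p = 3p - 995 → 11011 = 8p, so p = 1376.375 and q = 3134.125.
New expenditure = 1376.375 × 3134.125 = 4313731.30.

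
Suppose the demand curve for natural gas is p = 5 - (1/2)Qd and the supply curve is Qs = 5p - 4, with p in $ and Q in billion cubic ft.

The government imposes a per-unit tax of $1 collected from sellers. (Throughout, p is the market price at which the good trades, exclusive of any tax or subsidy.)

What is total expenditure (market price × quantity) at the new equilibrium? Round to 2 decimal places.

12.41

Solve the original market: 10 - 2p = 5p - 4, hence p = 2 and Q = 6.
Since sellers keep the price net of the tax, the effective supply curve becomes Qs = 5p - 9.
New equilibrium: 10 - 2p = 5p - 9 ⇒ 19 = 7p ⇒ p = 19/7 ≈ 2.7143, Q = 32/7 ≈ 4.5714.
New expenditure = 2.7143 × 4.5714 = 12.41.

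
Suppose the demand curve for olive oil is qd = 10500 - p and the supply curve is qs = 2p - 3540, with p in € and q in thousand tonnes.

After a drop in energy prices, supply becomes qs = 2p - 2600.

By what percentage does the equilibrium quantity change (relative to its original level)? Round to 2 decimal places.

+5.38

Before the shock: 10500 - p = 2p - 3540 ⇒ 14040 = 3p ⇒ p = 4680, q = 5820.
The shock moves the curves to qd = 10500 - p and qs = 2p - 2600.
Setting them equal: 10500 - p = 2p - 2600 → 13100 = 3p, so p = 13100/3 ≈ 4366.6667 and q = 18400/3 ≈ 6133.3333.
%Δq = (6133.3333 − 5820) / 5820 × 100 = +5.38%.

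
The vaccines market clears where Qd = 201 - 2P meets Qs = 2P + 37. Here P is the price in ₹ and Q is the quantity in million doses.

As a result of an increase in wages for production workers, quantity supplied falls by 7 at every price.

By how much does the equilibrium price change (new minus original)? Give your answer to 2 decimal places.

+1.75

Solve the original market: 201 - 2P = 2P + 37, hence P = 41 and Q = 119.
The shock moves the curves to Qd = 201 - 2P and Qs = 2P + 30.
Equate the new curves: 201 - 2P = 2P + 30, giving 171 = 4P, P = 42.75, Q = 115.5.
ΔP = 42.75 − 41 = +1.75.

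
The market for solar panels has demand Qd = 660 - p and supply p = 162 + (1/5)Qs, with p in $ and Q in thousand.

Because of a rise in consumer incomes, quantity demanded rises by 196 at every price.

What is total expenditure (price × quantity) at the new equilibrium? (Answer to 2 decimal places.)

Before the shock: 660 - p = 5p - 810 ⇒ 1470 = 6p ⇒ p = 245, Q = 415.
With the change applied: demand Qd = 856 - p, supply Qs = 5p - 810.
Clearing the new market: 856 - p = 5p - 810, so p = 833/3 ≈ 277.6667 and Q = 1735/3 ≈ 578.3333.
New expenditure = 277.6667 × 578.3333 = 160583.89.

160583.89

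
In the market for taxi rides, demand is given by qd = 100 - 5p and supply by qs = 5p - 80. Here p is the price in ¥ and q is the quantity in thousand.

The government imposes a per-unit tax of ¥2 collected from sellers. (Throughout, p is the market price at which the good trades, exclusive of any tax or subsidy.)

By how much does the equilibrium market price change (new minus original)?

+1

Solve the original market: 100 - 5p = 5p - 80, hence p = 18 and q = 10.
Since sellers keep the price net of the tax, the effective supply curve becomes qs = 5p - 90.
Setting them equal: 100 - 5p = 5p - 90 → 190 = 10p, so p = 19 and q = 5.
Δp = 19 − 18 = +1.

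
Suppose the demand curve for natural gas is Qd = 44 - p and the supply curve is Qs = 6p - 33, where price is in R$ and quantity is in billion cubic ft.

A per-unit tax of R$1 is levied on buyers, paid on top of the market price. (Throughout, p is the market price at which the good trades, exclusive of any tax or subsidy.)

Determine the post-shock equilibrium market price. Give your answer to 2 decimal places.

10.86

Initially, 44 - p = 6p - 33, so 77 = 7p and p = 11, Q = 33.
Since buyers pay the price plus the tax, the effective demand curve becomes Qd = 43 - p.
Clearing the new market: 43 - p = 6p - 33, so p = 76/7 ≈ 10.8571 and Q = 225/7 ≈ 32.1429.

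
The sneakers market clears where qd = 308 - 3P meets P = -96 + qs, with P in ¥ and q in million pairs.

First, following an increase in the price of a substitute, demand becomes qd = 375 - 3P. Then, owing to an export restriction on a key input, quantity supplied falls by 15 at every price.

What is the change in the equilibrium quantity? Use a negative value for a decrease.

+5.5

Original equilibrium: 308 - 3P = P + 96 gives 212 = 4P, so P = 53 and q = 149.
The new curves are qd = 375 - 3P (demand) and qs = P + 81 (supply).
Equate the new curves: 375 - 3P = P + 81, giving 294 = 4P, P = 73.5, q = 154.5.
Δq = 154.5 − 149 = +5.5.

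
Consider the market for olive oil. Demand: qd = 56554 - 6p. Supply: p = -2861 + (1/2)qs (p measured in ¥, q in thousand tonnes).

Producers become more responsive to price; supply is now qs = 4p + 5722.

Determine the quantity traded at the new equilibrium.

26054.8

Initially, 56554 - 6p = 2p + 5722, so 50832 = 8p and p = 6354, q = 18430.
After the shift, demand is qd = 56554 - 6p and supply is qs = 4p + 5722.
Equate the new curves: 56554 - 6p = 4p + 5722, giving 50832 = 10p, p = 5083.2, q = 26054.8.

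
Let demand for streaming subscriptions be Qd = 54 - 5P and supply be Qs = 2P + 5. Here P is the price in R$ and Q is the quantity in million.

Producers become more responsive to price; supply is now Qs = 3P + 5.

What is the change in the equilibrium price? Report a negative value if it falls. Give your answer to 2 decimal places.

Before the shock: 54 - 5P = 2P + 5 ⇒ 49 = 7P ⇒ P = 7, Q = 19.
With the change applied: demand Qd = 54 - 5P, supply Qs = 3P + 5.
Equate the new curves: 54 - 5P = 3P + 5, giving 49 = 8P, P = 6.125, Q = 23.375.
ΔP = 6.125 − 7 = -0.88.

-0.88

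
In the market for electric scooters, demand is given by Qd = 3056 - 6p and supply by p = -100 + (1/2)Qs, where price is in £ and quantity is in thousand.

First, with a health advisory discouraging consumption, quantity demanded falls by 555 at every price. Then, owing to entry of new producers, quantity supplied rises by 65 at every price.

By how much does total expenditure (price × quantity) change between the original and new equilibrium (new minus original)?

Solve the original market: 3056 - 6p = 2p + 200, hence p = 357 and Q = 914.
The new curves are Qd = 2501 - 6p (demand) and Qs = 2p + 265 (supply).
Equate the new curves: 2501 - 6p = 2p + 265, giving 2236 = 8p, p = 279.5, Q = 824.
Expenditure moves from 357×914 = 326298 to 279.5×824 = 230308; change = -95990.

-95990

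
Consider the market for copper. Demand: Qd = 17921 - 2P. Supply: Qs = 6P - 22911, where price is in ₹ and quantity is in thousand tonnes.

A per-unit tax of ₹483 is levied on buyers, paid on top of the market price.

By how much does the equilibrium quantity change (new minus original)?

Original equilibrium: 17921 - 2P = 6P - 22911 gives 40832 = 8P, so P = 5104 and Q = 7713.
Since buyers pay the price plus the tax, the effective demand curve becomes Qd = 16955 - 2P.
Setting them equal: 16955 - 2P = 6P - 22911 → 39866 = 8P, so P = 4983.25 and Q = 6988.5.
ΔQ = 6988.5 − 7713 = -724.5.

-724.5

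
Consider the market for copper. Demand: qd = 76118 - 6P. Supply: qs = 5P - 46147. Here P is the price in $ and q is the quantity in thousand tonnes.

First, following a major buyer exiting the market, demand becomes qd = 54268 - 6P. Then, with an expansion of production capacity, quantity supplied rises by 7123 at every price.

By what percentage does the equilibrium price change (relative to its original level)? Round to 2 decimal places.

Original equilibrium: 76118 - 6P = 5P - 46147 gives 122265 = 11P, so P = 11115 and q = 9428.
The new curves are qd = 54268 - 6P (demand) and qs = 5P - 39024 (supply).
Setting them equal: 54268 - 6P = 5P - 39024 → 93292 = 11P, so P = 93292/11 ≈ 8481.0909 and q = 37196/11 ≈ 3381.4545.
%ΔP = (8481.0909 − 11115) / 11115 × 100 = -23.70%.

-23.70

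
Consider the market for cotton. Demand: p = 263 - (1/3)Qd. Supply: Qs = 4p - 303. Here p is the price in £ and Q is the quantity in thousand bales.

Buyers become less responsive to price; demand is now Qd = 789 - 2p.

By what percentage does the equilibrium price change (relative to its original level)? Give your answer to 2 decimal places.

+16.67

Before the shock: 789 - 3p = 4p - 303 ⇒ 1092 = 7p ⇒ p = 156, Q = 321.
After the shift, demand is Qd = 789 - 2p and supply is Qs = 4p - 303.
Equate the new curves: 789 - 2p = 4p - 303, giving 1092 = 6p, p = 182, Q = 425.
%Δp = (182 − 156) / 156 × 100 = +16.67%.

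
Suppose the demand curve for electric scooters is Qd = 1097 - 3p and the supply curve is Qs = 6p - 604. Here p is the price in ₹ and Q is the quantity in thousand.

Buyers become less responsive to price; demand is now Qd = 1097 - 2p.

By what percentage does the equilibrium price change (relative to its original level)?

+12.5

Original equilibrium: 1097 - 3p = 6p - 604 gives 1701 = 9p, so p = 189 and Q = 530.
With the change applied: demand Qd = 1097 - 2p, supply Qs = 6p - 604.
Equate the new curves: 1097 - 2p = 6p - 604, giving 1701 = 8p, p = 212.625, Q = 671.75.
%Δp = (212.625 − 189) / 189 × 100 = +12.5%.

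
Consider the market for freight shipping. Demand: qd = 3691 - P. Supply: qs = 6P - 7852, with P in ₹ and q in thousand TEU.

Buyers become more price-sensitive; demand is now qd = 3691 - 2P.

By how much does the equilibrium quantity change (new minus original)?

Initially, 3691 - P = 6P - 7852, so 11543 = 7P and P = 1649, q = 2042.
The shock moves the curves to qd = 3691 - 2P and qs = 6P - 7852.
Setting them equal: 3691 - 2P = 6P - 7852 → 11543 = 8P, so P = 1442.875 and q = 805.25.
Δq = 805.25 − 2042 = -1236.75.

-1236.75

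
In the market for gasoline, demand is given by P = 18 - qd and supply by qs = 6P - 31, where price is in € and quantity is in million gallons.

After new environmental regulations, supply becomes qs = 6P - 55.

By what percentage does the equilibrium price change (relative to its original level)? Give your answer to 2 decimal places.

Before the shock: 18 - P = 6P - 31 ⇒ 49 = 7P ⇒ P = 7, q = 11.
The new curves are qd = 18 - P (demand) and qs = 6P - 55 (supply).
Clearing the new market: 18 - P = 6P - 55, so P = 73/7 ≈ 10.4286 and q = 53/7 ≈ 7.5714.
%ΔP = (10.4286 − 7) / 7 × 100 = +48.98%.

+48.98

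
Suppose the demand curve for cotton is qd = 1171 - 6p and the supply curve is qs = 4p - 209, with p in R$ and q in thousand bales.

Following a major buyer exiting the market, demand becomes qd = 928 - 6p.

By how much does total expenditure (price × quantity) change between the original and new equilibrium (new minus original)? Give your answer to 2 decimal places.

Before the shock: 1171 - 6p = 4p - 209 ⇒ 1380 = 10p ⇒ p = 138, q = 343.
The shock moves the curves to qd = 928 - 6p and qs = 4p - 209.
Clearing the new market: 928 - 6p = 4p - 209, so p = 113.7 and q = 245.8.
Expenditure moves from 138×343 = 47334 to 113.7×245.8 = 27947.46; change = -19386.54.

-19386.54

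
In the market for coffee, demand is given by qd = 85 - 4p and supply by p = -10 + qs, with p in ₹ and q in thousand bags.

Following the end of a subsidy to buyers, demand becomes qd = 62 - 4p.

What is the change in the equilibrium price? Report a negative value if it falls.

Before the shock: 85 - 4p = p + 10 ⇒ 75 = 5p ⇒ p = 15, q = 25.
The new curves are qd = 62 - 4p (demand) and qs = p + 10 (supply).
Clearing the new market: 62 - 4p = p + 10, so p = 10.4 and q = 20.4.
Δp = 10.4 − 15 = -4.6.

-4.6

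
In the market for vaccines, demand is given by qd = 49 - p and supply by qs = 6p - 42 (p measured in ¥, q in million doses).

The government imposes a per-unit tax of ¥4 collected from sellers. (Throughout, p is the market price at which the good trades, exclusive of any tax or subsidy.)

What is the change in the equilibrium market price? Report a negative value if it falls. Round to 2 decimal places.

+3.43

Solve the original market: 49 - p = 6p - 42, hence p = 13 and q = 36.
Since sellers keep the price net of the tax, the effective supply curve becomes qs = 6p - 66.
Clearing the new market: 49 - p = 6p - 66, so p = 115/7 ≈ 16.4286 and q = 228/7 ≈ 32.5714.
Δp = 16.4286 − 13 = +3.43.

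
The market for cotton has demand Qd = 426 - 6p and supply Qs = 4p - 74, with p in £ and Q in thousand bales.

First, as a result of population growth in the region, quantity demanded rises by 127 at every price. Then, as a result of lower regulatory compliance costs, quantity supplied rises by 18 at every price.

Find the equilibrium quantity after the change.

187.6

Before the shock: 426 - 6p = 4p - 74 ⇒ 500 = 10p ⇒ p = 50, Q = 126.
With the change applied: demand Qd = 553 - 6p, supply Qs = 4p - 56.
Equate the new curves: 553 - 6p = 4p - 56, giving 609 = 10p, p = 60.9, Q = 187.6.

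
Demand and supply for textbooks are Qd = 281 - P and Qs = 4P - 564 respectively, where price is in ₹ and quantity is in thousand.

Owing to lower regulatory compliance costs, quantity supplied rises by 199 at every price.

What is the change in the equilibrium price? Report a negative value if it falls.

Initially, 281 - P = 4P - 564, so 845 = 5P and P = 169, Q = 112.
The new curves are Qd = 281 - P (demand) and Qs = 4P - 365 (supply).
Equate the new curves: 281 - P = 4P - 365, giving 646 = 5P, P = 129.2, Q = 151.8.
ΔP = 129.2 − 169 = -39.8.

-39.8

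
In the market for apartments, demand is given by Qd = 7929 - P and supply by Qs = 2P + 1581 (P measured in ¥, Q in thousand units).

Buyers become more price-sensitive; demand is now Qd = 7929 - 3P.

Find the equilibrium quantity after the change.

4120.2

Solve the original market: 7929 - P = 2P + 1581, hence P = 2116 and Q = 5813.
The shock moves the curves to Qd = 7929 - 3P and Qs = 2P + 1581.
Setting them equal: 7929 - 3P = 2P + 1581 → 6348 = 5P, so P = 1269.6 and Q = 4120.2.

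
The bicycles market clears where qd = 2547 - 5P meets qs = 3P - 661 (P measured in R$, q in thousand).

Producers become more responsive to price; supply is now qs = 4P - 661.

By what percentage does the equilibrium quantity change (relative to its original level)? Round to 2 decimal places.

Initially, 2547 - 5P = 3P - 661, so 3208 = 8P and P = 401, q = 542.
The shock moves the curves to qd = 2547 - 5P and qs = 4P - 661.
Clearing the new market: 2547 - 5P = 4P - 661, so P = 3208/9 ≈ 356.4444 and q = 6883/9 ≈ 764.7778.
%Δq = (764.7778 − 542) / 542 × 100 = +41.10%.

+41.10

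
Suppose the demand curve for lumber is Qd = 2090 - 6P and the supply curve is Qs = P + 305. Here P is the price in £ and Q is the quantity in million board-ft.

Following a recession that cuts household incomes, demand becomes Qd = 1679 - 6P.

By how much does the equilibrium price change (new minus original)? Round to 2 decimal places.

-58.71

Before the shock: 2090 - 6P = P + 305 ⇒ 1785 = 7P ⇒ P = 255, Q = 560.
The shock moves the curves to Qd = 1679 - 6P and Qs = P + 305.
Clearing the new market: 1679 - 6P = P + 305, so P = 1374/7 ≈ 196.2857 and Q = 3509/7 ≈ 501.2857.
ΔP = 196.2857 − 255 = -58.71.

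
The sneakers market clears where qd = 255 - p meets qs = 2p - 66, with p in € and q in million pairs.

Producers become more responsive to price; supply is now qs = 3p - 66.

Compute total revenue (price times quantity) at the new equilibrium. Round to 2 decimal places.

Initially, 255 - p = 2p - 66, so 321 = 3p and p = 107, q = 148.
With the change applied: demand qd = 255 - p, supply qs = 3p - 66.
Equate the new curves: 255 - p = 3p - 66, giving 321 = 4p, p = 80.25, q = 174.75.
New expenditure = 80.25 × 174.75 = 14023.69.

14023.69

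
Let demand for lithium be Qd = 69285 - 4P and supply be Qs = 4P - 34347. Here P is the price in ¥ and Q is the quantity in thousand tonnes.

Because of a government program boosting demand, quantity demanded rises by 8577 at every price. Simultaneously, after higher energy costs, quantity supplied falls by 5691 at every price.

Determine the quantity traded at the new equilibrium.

Before the shock: 69285 - 4P = 4P - 34347 ⇒ 103632 = 8P ⇒ P = 12954, Q = 17469.
The shock moves the curves to Qd = 77862 - 4P and Qs = 4P - 40038.
Equate the new curves: 77862 - 4P = 4P - 40038, giving 117900 = 8P, P = 14737.5, Q = 18912.

18912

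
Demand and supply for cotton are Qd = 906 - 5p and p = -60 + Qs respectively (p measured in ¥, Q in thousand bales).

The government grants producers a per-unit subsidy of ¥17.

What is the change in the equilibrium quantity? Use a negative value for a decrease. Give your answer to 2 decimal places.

Solve the original market: 906 - 5p = p + 60, hence p = 141 and Q = 201.
Since sellers receive the price plus the subsidy, the effective supply curve becomes Qs = p + 77.
Equate the new curves: 906 - 5p = p + 77, giving 829 = 6p, p = 829/6 ≈ 138.1667, Q = 1291/6 ≈ 215.1667.
ΔQ = 215.1667 − 201 = +14.17.

+14.17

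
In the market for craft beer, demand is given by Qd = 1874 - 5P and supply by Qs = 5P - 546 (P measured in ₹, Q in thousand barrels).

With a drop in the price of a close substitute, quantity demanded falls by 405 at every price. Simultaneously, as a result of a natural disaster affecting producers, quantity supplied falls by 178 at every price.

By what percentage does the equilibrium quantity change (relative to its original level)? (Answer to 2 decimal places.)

-43.90

Solve the original market: 1874 - 5P = 5P - 546, hence P = 242 and Q = 664.
With the change applied: demand Qd = 1469 - 5P, supply Qs = 5P - 724.
Setting them equal: 1469 - 5P = 5P - 724 → 2193 = 10P, so P = 219.3 and Q = 372.5.
%ΔQ = (372.5 − 664) / 664 × 100 = -43.90%.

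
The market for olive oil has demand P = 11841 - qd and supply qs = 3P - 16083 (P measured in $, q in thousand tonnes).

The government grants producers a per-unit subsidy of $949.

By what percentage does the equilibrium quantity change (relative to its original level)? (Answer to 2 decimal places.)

+14.65

Initially, 11841 - P = 3P - 16083, so 27924 = 4P and P = 6981, q = 4860.
Since sellers receive the price plus the subsidy, the effective supply curve becomes qs = 3P - 13236.
New equilibrium: 11841 - P = 3P - 13236 ⇒ 25077 = 4P ⇒ P = 6269.25, q = 5571.75.
%Δq = (5571.75 − 4860) / 4860 × 100 = +14.65%.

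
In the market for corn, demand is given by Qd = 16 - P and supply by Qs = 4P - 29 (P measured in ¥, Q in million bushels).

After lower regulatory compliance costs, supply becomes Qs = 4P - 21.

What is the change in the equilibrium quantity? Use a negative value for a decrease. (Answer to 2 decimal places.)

+1.60

Original equilibrium: 16 - P = 4P - 29 gives 45 = 5P, so P = 9 and Q = 7.
With the change applied: demand Qd = 16 - P, supply Qs = 4P - 21.
Clearing the new market: 16 - P = 4P - 21, so P = 7.4 and Q = 8.6.
ΔQ = 8.6 − 7 = +1.60.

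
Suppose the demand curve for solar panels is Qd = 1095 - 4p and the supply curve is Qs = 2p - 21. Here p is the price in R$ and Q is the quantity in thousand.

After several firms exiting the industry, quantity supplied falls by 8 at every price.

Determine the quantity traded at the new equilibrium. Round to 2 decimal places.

Before the shock: 1095 - 4p = 2p - 21 ⇒ 1116 = 6p ⇒ p = 186, Q = 351.
The shock moves the curves to Qd = 1095 - 4p and Qs = 2p - 29.
Setting them equal: 1095 - 4p = 2p - 29 → 1124 = 6p, so p = 562/3 ≈ 187.3333 and Q = 1037/3 ≈ 345.6667.

345.67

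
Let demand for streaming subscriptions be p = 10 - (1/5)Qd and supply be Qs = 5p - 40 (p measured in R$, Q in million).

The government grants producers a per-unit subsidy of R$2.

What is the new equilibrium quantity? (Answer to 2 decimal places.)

Original equilibrium: 50 - 5p = 5p - 40 gives 90 = 10p, so p = 9 and Q = 5.
Since sellers receive the price plus the subsidy, the effective supply curve becomes Qs = 5p - 30.
Equate the new curves: 50 - 5p = 5p - 30, giving 80 = 10p, p = 8, Q = 10.

10.00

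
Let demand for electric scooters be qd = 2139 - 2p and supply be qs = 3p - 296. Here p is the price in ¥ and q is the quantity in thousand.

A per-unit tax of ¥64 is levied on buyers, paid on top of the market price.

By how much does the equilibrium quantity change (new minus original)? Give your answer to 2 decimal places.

-76.80

Original equilibrium: 2139 - 2p = 3p - 296 gives 2435 = 5p, so p = 487 and q = 1165.
Since buyers pay the price plus the tax, the effective demand curve becomes qd = 2011 - 2p.
Equate the new curves: 2011 - 2p = 3p - 296, giving 2307 = 5p, p = 461.4, q = 1088.2.
Δq = 1088.2 − 1165 = -76.80.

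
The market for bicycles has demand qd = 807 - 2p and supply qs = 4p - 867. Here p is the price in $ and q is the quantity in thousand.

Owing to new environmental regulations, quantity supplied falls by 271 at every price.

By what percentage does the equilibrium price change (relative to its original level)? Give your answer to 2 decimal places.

+16.19

Initially, 807 - 2p = 4p - 867, so 1674 = 6p and p = 279, q = 249.
The shock moves the curves to qd = 807 - 2p and qs = 4p - 1138.
Clearing the new market: 807 - 2p = 4p - 1138, so p = 1945/6 ≈ 324.1667 and q = 476/3 ≈ 158.6667.
%Δp = (324.1667 − 279) / 279 × 100 = +16.19%.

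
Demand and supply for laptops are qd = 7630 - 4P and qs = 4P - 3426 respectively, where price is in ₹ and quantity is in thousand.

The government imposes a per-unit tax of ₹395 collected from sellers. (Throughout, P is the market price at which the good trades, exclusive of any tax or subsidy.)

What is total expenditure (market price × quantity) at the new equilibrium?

2072304

Solve the original market: 7630 - 4P = 4P - 3426, hence P = 1382 and q = 2102.
Since sellers keep the price net of the tax, the effective supply curve becomes qs = 4P - 5006.
Equate the new curves: 7630 - 4P = 4P - 5006, giving 12636 = 8P, P = 1579.5, q = 1312.
New expenditure = 1579.5 × 1312 = 2072304.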